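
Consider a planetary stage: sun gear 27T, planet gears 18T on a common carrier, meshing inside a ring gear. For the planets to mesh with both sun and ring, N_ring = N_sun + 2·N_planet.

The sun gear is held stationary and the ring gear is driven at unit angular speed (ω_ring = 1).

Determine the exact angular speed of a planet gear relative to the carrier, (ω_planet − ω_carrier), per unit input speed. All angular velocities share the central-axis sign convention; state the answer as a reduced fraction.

21/20

N_ring = 27 + 2·18 = 63
27(ω_s−ω_c) = −63(ω_r−ω_c),  ω_s=0, ω_r=1
27(0−ω_c) = −63(1−ω_c)  ⇒  90ω_c = 63  ⇒  ω_c = 7/10
sun–planet: 27·(0−7/10) = −18·(ω_p−ω_c)  ⇒  ω_p−ω_c = −(27/18)·(-7/10) = 21/20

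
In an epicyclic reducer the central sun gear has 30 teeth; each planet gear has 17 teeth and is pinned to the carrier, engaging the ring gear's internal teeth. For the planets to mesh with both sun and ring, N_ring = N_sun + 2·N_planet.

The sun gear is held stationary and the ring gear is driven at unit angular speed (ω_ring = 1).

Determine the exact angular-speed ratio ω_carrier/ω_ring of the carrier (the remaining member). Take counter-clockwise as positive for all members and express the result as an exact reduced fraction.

N_ring = 30 + 2·17 = 64
30(ω_s−ω_c) = −64(ω_r−ω_c),  ω_s=0, ω_r=1
30(0−ω_c) = −64(1−ω_c)  ⇒  94ω_c = 64  ⇒  ω_c = 32/47
ω_c/ω_r = 32/47

32/47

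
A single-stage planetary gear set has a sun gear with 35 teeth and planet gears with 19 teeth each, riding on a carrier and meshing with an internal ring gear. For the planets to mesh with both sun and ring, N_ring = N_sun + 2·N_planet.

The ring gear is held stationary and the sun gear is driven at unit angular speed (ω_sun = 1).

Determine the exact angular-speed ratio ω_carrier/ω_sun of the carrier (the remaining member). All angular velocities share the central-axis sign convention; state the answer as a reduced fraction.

N_ring = 35 + 2·19 = 73
35(ω_s−ω_c) = −73(ω_r−ω_c),  ω_r=0, ω_s=1
35(1−ω_c) = −73(0−ω_c)  ⇒  108ω_c = 35  ⇒  ω_c = 35/108
ω_c/ω_s = 35/108

35/108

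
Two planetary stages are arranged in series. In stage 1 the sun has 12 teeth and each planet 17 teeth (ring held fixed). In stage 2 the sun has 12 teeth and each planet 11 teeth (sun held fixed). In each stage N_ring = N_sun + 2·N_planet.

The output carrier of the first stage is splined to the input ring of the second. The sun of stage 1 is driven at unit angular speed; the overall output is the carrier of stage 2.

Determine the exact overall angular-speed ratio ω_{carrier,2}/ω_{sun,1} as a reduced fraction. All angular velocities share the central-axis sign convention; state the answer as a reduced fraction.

Stage 1: N_ring = 12 + 2·17 = 46
Stage 1: 12(ω_s−ω_c) = −46(ω_r−ω_c),  ω_r=0, ω_s=1
Stage 1: 12(1−ω_c) = −46(0−ω_c)  ⇒  58ω_c = 12  ⇒  ω_c = 6/29
  ⇒ ω_c¹/ω_s¹ = 6/29
Stage 2: N_ring = 12 + 2·11 = 34
Stage 2: 12(ω_s−ω_c) = −34(ω_r−ω_c),  ω_s=0, ω_r=1
Stage 2: 12(0−ω_c) = −34(1−ω_c)  ⇒  46ω_c = 34  ⇒  ω_c = 17/23
  ⇒ ω_c²/ω_r² = 17/23
Coupling ω_r² = ω_c¹ ⇒ overall = 6/29 × 17/23 = 102/667

102/667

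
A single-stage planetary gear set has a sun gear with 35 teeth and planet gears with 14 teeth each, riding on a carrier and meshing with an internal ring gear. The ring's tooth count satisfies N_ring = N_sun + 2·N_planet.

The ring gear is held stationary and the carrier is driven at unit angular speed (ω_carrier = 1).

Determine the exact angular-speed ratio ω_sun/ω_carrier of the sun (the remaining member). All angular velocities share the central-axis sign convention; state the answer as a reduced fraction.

14/5

N_ring = 35 + 2·14 = 63
35(ω_s−ω_c) = −63(ω_r−ω_c),  ω_r=0, ω_c=1
ω_s = 1 − (63/35)(0−1) = 14/5
ω_s/ω_c = 14/5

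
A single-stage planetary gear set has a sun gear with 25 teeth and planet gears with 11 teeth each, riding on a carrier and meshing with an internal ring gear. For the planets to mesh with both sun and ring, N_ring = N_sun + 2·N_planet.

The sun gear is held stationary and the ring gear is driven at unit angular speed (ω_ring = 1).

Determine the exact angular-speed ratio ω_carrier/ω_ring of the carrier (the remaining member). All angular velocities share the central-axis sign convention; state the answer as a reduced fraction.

47/72

N_ring = 25 + 2·11 = 47
25(ω_s−ω_c) = −47(ω_r−ω_c),  ω_s=0, ω_r=1
25(0−ω_c) = −47(1−ω_c)  ⇒  72ω_c = 47  ⇒  ω_c = 47/72
ω_c/ω_r = 47/72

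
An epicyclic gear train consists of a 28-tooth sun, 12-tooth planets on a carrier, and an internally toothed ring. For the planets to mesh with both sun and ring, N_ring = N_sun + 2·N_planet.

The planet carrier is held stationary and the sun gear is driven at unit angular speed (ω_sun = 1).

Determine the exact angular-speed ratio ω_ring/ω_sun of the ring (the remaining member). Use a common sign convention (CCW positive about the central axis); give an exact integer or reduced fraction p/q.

-7/13

N_ring = 28 + 2·12 = 52
28(ω_s−ω_c) = −52(ω_r−ω_c),  ω_c=0, ω_s=1
ω_r = 0 − (28/52)(1−0) = -7/13
ω_r/ω_s = -7/13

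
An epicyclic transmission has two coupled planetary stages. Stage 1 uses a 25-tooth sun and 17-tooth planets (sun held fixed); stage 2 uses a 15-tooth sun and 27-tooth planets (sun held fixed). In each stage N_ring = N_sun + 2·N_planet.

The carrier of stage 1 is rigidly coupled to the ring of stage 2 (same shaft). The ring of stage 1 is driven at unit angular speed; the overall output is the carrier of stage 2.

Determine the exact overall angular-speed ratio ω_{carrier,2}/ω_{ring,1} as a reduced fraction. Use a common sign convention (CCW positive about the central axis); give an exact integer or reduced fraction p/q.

Stage 1: N_ring = 25 + 2·17 = 59
Stage 1: 25(ω_s−ω_c) = −59(ω_r−ω_c),  ω_s=0, ω_r=1
Stage 1: 25(0−ω_c) = −59(1−ω_c)  ⇒  84ω_c = 59  ⇒  ω_c = 59/84
  ⇒ ω_c¹/ω_r¹ = 59/84
Stage 2: N_ring = 15 + 2·27 = 69
Stage 2: 15(ω_s−ω_c) = −69(ω_r−ω_c),  ω_s=0, ω_r=1
Stage 2: 15(0−ω_c) = −69(1−ω_c)  ⇒  84ω_c = 69  ⇒  ω_c = 23/28
  ⇒ ω_c²/ω_r² = 23/28
Coupling ω_r² = ω_c¹ ⇒ overall = 59/84 × 23/28 = 1357/2352

1357/2352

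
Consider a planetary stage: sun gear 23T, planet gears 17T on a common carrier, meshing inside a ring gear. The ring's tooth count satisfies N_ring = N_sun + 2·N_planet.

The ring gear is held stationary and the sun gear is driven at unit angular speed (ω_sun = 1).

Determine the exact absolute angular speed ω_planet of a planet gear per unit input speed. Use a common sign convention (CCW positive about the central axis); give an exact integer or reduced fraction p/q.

-23/34

N_ring = 23 + 2·17 = 57
23(ω_s−ω_c) = −57(ω_r−ω_c),  ω_r=0, ω_s=1
23(1−ω_c) = −57(0−ω_c)  ⇒  80ω_c = 23  ⇒  ω_c = 23/80
sun–planet: 23·(1−23/80) = −17·(ω_p−ω_c)  ⇒  ω_p−ω_c = −(23/17)·(57/80) = -1311/1360
ω_p = 23/80 − 1311/1360 = -23/34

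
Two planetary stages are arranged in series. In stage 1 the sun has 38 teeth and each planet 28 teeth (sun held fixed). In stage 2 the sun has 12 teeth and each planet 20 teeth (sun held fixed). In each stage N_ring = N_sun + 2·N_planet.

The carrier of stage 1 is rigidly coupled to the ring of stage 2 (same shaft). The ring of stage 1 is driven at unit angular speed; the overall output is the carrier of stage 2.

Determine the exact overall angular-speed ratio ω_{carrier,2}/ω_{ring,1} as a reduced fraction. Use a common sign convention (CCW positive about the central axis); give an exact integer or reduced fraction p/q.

611/1056

Stage 1: N_ring = 38 + 2·28 = 94
Stage 1: 38(ω_s−ω_c) = −94(ω_r−ω_c),  ω_s=0, ω_r=1
Stage 1: 38(0−ω_c) = −94(1−ω_c)  ⇒  132ω_c = 94  ⇒  ω_c = 47/66
  ⇒ ω_c¹/ω_r¹ = 47/66
Stage 2: N_ring = 12 + 2·20 = 52
Stage 2: 12(ω_s−ω_c) = −52(ω_r−ω_c),  ω_s=0, ω_r=1
Stage 2: 12(0−ω_c) = −52(1−ω_c)  ⇒  64ω_c = 52  ⇒  ω_c = 13/16
  ⇒ ω_c²/ω_r² = 13/16
Coupling ω_r² = ω_c¹ ⇒ overall = 47/66 × 13/16 = 611/1056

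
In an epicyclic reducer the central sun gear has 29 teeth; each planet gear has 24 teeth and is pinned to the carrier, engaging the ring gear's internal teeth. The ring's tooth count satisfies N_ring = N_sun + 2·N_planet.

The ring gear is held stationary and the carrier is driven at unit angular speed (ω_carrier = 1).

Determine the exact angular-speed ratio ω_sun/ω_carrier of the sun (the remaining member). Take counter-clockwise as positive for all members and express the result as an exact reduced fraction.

106/29

N_ring = 29 + 2·24 = 77
29(ω_s−ω_c) = −77(ω_r−ω_c),  ω_r=0, ω_c=1
ω_s = 1 − (77/29)(0−1) = 106/29
ω_s/ω_c = 106/29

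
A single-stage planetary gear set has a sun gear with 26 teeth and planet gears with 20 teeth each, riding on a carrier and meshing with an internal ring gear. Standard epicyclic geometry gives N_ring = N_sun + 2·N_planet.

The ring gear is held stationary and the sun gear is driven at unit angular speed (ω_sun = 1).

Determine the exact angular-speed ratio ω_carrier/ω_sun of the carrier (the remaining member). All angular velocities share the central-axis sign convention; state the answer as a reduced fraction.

N_ring = 26 + 2·20 = 66
26(ω_s−ω_c) = −66(ω_r−ω_c),  ω_r=0, ω_s=1
26(1−ω_c) = −66(0−ω_c)  ⇒  92ω_c = 26  ⇒  ω_c = 13/46
ω_c/ω_s = 13/46

13/46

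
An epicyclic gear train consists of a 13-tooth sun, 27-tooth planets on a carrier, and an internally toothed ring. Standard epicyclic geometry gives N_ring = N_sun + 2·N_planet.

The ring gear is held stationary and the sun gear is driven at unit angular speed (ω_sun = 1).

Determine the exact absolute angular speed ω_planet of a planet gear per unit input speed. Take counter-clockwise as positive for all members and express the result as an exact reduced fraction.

N_ring = 13 + 2·27 = 67
13(ω_s−ω_c) = −67(ω_r−ω_c),  ω_r=0, ω_s=1
13(1−ω_c) = −67(0−ω_c)  ⇒  80ω_c = 13  ⇒  ω_c = 13/80
sun–planet: 13·(1−13/80) = −27·(ω_p−ω_c)  ⇒  ω_p−ω_c = −(13/27)·(67/80) = -871/2160
ω_p = 13/80 − 871/2160 = -13/54

-13/54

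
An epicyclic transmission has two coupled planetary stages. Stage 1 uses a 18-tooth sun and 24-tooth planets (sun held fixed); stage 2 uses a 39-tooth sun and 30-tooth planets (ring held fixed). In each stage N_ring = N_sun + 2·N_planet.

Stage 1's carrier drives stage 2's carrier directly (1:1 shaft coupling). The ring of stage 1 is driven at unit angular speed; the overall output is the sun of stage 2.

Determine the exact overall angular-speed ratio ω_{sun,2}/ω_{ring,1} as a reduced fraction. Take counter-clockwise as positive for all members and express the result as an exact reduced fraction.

Stage 1: N_ring = 18 + 2·24 = 66
Stage 1: 18(ω_s−ω_c) = −66(ω_r−ω_c),  ω_s=0, ω_r=1
Stage 1: 18(0−ω_c) = −66(1−ω_c)  ⇒  84ω_c = 66  ⇒  ω_c = 11/14
  ⇒ ω_c¹/ω_r¹ = 11/14
Stage 2: N_ring = 39 + 2·30 = 99
Stage 2: 39(ω_s−ω_c) = −99(ω_r−ω_c),  ω_r=0, ω_c=1
Stage 2: ω_s = 1 − (99/39)(0−1) = 46/13
  ⇒ ω_s²/ω_c² = 46/13
Coupling ω_c² = ω_c¹ ⇒ overall = 11/14 × 46/13 = 253/91

253/91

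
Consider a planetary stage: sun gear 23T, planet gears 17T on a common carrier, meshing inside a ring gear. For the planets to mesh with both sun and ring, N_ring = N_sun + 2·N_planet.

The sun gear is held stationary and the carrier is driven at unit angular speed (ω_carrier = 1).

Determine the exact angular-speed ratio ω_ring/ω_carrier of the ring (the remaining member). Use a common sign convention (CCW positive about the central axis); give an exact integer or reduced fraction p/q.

N_ring = 23 + 2·17 = 57
23(ω_s−ω_c) = −57(ω_r−ω_c),  ω_s=0, ω_c=1
ω_r = 1 − (23/57)(0−1) = 80/57
ω_r/ω_c = 80/57

80/57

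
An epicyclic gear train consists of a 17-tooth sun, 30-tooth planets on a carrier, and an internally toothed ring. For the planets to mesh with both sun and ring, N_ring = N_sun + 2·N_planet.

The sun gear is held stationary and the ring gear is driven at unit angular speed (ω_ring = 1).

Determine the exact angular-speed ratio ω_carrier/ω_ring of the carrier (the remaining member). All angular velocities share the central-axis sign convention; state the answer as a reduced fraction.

77/94

N_ring = 17 + 2·30 = 77
17(ω_s−ω_c) = −77(ω_r−ω_c),  ω_s=0, ω_r=1
17(0−ω_c) = −77(1−ω_c)  ⇒  94ω_c = 77  ⇒  ω_c = 77/94
ω_c/ω_r = 77/94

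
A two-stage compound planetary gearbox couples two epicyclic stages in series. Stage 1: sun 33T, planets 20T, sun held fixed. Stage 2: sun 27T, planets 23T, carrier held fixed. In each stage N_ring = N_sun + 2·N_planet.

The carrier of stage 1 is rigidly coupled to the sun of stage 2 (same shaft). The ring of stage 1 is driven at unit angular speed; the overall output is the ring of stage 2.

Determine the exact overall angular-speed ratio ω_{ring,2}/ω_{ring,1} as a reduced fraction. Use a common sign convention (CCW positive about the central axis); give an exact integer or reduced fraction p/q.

-27/106

Stage 1: N_ring = 33 + 2·20 = 73
Stage 1: 33(ω_s−ω_c) = −73(ω_r−ω_c),  ω_s=0, ω_r=1
Stage 1: 33(0−ω_c) = −73(1−ω_c)  ⇒  106ω_c = 73  ⇒  ω_c = 73/106
  ⇒ ω_c¹/ω_r¹ = 73/106
Stage 2: N_ring = 27 + 2·23 = 73
Stage 2: 27(ω_s−ω_c) = −73(ω_r−ω_c),  ω_c=0, ω_s=1
Stage 2: ω_r = 0 − (27/73)(1−0) = -27/73
  ⇒ ω_r²/ω_s² = -27/73
Coupling ω_s² = ω_c¹ ⇒ overall = 73/106 × -27/73 = -27/106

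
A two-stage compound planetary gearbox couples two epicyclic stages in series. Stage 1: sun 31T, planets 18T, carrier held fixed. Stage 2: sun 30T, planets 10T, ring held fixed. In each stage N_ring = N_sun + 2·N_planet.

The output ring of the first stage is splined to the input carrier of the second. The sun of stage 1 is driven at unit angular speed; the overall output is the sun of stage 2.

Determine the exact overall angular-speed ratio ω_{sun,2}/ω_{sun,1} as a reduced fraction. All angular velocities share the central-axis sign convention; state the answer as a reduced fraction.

Stage 1: N_ring = 31 + 2·18 = 67
Stage 1: 31(ω_s−ω_c) = −67(ω_r−ω_c),  ω_c=0, ω_s=1
Stage 1: ω_r = 0 − (31/67)(1−0) = -31/67
  ⇒ ω_r¹/ω_s¹ = -31/67
Stage 2: N_ring = 30 + 2·10 = 50
Stage 2: 30(ω_s−ω_c) = −50(ω_r−ω_c),  ω_r=0, ω_c=1
Stage 2: ω_s = 1 − (50/30)(0−1) = 8/3
  ⇒ ω_s²/ω_c² = 8/3
Coupling ω_c² = ω_r¹ ⇒ overall = -31/67 × 8/3 = -248/201

-248/201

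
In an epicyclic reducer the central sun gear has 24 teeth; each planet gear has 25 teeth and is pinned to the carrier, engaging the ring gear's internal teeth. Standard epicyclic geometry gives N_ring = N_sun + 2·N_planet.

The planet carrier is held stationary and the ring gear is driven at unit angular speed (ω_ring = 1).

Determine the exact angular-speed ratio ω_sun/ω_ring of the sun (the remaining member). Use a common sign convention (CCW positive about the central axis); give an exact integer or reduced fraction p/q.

-37/12

N_ring = 24 + 2·25 = 74
24(ω_s−ω_c) = −74(ω_r−ω_c),  ω_c=0, ω_r=1
ω_s = 0 − (74/24)(1−0) = -37/12
ω_s/ω_r = -37/12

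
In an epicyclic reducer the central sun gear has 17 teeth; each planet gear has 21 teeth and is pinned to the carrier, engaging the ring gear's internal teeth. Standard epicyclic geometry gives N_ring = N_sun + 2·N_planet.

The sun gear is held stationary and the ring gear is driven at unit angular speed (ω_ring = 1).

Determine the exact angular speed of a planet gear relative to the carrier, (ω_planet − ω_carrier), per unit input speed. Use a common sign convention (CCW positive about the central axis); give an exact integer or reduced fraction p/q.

1003/1596

N_ring = 17 + 2·21 = 59
17(ω_s−ω_c) = −59(ω_r−ω_c),  ω_s=0, ω_r=1
17(0−ω_c) = −59(1−ω_c)  ⇒  76ω_c = 59  ⇒  ω_c = 59/76
sun–planet: 17·(0−59/76) = −21·(ω_p−ω_c)  ⇒  ω_p−ω_c = −(17/21)·(-59/76) = 1003/1596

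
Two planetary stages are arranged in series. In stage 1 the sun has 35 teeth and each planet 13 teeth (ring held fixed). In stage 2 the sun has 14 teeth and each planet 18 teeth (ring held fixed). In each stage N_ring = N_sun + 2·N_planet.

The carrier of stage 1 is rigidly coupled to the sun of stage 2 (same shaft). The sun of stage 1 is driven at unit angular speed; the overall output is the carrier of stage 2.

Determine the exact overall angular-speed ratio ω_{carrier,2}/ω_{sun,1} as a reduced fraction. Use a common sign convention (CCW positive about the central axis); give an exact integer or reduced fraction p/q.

245/3072

Stage 1: N_ring = 35 + 2·13 = 61
Stage 1: 35(ω_s−ω_c) = −61(ω_r−ω_c),  ω_r=0, ω_s=1
Stage 1: 35(1−ω_c) = −61(0−ω_c)  ⇒  96ω_c = 35  ⇒  ω_c = 35/96
  ⇒ ω_c¹/ω_s¹ = 35/96
Stage 2: N_ring = 14 + 2·18 = 50
Stage 2: 14(ω_s−ω_c) = −50(ω_r−ω_c),  ω_r=0, ω_s=1
Stage 2: 14(1−ω_c) = −50(0−ω_c)  ⇒  64ω_c = 14  ⇒  ω_c = 7/32
  ⇒ ω_c²/ω_s² = 7/32
Coupling ω_s² = ω_c¹ ⇒ overall = 35/96 × 7/32 = 245/3072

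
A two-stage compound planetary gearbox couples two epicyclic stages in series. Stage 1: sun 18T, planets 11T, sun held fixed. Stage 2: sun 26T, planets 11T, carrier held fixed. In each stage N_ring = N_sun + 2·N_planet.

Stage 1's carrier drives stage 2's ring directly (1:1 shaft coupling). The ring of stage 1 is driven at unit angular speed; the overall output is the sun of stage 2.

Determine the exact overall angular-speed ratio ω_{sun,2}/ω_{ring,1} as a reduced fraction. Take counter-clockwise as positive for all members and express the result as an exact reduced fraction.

Stage 1: N_ring = 18 + 2·11 = 40
Stage 1: 18(ω_s−ω_c) = −40(ω_r−ω_c),  ω_s=0, ω_r=1
Stage 1: 18(0−ω_c) = −40(1−ω_c)  ⇒  58ω_c = 40  ⇒  ω_c = 20/29
  ⇒ ω_c¹/ω_r¹ = 20/29
Stage 2: N_ring = 26 + 2·11 = 48
Stage 2: 26(ω_s−ω_c) = −48(ω_r−ω_c),  ω_c=0, ω_r=1
Stage 2: ω_s = 0 − (48/26)(1−0) = -24/13
  ⇒ ω_s²/ω_r² = -24/13
Coupling ω_r² = ω_c¹ ⇒ overall = 20/29 × -24/13 = -480/377

-480/377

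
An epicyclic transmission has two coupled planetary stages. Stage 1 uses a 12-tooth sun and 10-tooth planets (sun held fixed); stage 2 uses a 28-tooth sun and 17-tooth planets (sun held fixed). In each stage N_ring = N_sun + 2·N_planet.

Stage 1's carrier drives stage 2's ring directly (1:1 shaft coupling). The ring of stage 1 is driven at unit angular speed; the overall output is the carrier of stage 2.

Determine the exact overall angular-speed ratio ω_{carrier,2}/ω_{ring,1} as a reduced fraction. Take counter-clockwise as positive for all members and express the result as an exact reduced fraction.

248/495

Stage 1: N_ring = 12 + 2·10 = 32
Stage 1: 12(ω_s−ω_c) = −32(ω_r−ω_c),  ω_s=0, ω_r=1
Stage 1: 12(0−ω_c) = −32(1−ω_c)  ⇒  44ω_c = 32  ⇒  ω_c = 8/11
  ⇒ ω_c¹/ω_r¹ = 8/11
Stage 2: N_ring = 28 + 2·17 = 62
Stage 2: 28(ω_s−ω_c) = −62(ω_r−ω_c),  ω_s=0, ω_r=1
Stage 2: 28(0−ω_c) = −62(1−ω_c)  ⇒  90ω_c = 62  ⇒  ω_c = 31/45
  ⇒ ω_c²/ω_r² = 31/45
Coupling ω_r² = ω_c¹ ⇒ overall = 8/11 × 31/45 = 248/495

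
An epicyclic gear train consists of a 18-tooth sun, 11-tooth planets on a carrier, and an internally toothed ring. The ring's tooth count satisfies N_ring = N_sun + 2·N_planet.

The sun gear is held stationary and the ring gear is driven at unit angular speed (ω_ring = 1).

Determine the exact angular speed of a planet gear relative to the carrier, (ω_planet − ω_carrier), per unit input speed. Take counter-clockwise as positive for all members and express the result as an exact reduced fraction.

360/319

N_ring = 18 + 2·11 = 40
18(ω_s−ω_c) = −40(ω_r−ω_c),  ω_s=0, ω_r=1
18(0−ω_c) = −40(1−ω_c)  ⇒  58ω_c = 40  ⇒  ω_c = 20/29
sun–planet: 18·(0−20/29) = −11·(ω_p−ω_c)  ⇒  ω_p−ω_c = −(18/11)·(-20/29) = 360/319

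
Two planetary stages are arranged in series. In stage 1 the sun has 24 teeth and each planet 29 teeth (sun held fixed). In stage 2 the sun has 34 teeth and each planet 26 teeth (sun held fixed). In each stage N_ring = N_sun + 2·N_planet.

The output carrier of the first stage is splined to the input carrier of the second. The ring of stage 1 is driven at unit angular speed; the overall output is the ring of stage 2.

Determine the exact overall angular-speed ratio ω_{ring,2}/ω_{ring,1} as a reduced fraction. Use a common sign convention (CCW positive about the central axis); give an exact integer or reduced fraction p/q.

Stage 1: N_ring = 24 + 2·29 = 82
Stage 1: 24(ω_s−ω_c) = −82(ω_r−ω_c),  ω_s=0, ω_r=1
Stage 1: 24(0−ω_c) = −82(1−ω_c)  ⇒  106ω_c = 82  ⇒  ω_c = 41/53
  ⇒ ω_c¹/ω_r¹ = 41/53
Stage 2: N_ring = 34 + 2·26 = 86
Stage 2: 34(ω_s−ω_c) = −86(ω_r−ω_c),  ω_s=0, ω_c=1
Stage 2: ω_r = 1 − (34/86)(0−1) = 60/43
  ⇒ ω_r²/ω_c² = 60/43
Coupling ω_c² = ω_c¹ ⇒ overall = 41/53 × 60/43 = 2460/2279

2460/2279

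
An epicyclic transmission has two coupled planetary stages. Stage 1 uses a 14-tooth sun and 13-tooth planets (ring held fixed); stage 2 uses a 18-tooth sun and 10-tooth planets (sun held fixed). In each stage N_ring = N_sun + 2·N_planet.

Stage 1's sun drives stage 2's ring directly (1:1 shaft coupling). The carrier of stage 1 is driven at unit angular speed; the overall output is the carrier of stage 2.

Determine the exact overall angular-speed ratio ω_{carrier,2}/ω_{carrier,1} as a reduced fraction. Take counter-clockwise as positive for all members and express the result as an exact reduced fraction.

513/196

Stage 1: N_ring = 14 + 2·13 = 40
Stage 1: 14(ω_s−ω_c) = −40(ω_r−ω_c),  ω_r=0, ω_c=1
Stage 1: ω_s = 1 − (40/14)(0−1) = 27/7
  ⇒ ω_s¹/ω_c¹ = 27/7
Stage 2: N_ring = 18 + 2·10 = 38
Stage 2: 18(ω_s−ω_c) = −38(ω_r−ω_c),  ω_s=0, ω_r=1
Stage 2: 18(0−ω_c) = −38(1−ω_c)  ⇒  56ω_c = 38  ⇒  ω_c = 19/28
  ⇒ ω_c²/ω_r² = 19/28
Coupling ω_r² = ω_s¹ ⇒ overall = 27/7 × 19/28 = 513/196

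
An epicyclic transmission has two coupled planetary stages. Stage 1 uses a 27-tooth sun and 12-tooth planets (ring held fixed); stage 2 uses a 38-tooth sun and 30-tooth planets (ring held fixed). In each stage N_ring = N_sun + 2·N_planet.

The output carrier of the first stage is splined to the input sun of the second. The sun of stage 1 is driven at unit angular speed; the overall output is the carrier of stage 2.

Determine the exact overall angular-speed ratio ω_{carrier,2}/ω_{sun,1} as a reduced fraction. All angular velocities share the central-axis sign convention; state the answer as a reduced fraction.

171/1768

Stage 1: N_ring = 27 + 2·12 = 51
Stage 1: 27(ω_s−ω_c) = −51(ω_r−ω_c),  ω_r=0, ω_s=1
Stage 1: 27(1−ω_c) = −51(0−ω_c)  ⇒  78ω_c = 27  ⇒  ω_c = 9/26
  ⇒ ω_c¹/ω_s¹ = 9/26
Stage 2: N_ring = 38 + 2·30 = 98
Stage 2: 38(ω_s−ω_c) = −98(ω_r−ω_c),  ω_r=0, ω_s=1
Stage 2: 38(1−ω_c) = −98(0−ω_c)  ⇒  136ω_c = 38  ⇒  ω_c = 19/68
  ⇒ ω_c²/ω_s² = 19/68
Coupling ω_s² = ω_c¹ ⇒ overall = 9/26 × 19/68 = 171/1768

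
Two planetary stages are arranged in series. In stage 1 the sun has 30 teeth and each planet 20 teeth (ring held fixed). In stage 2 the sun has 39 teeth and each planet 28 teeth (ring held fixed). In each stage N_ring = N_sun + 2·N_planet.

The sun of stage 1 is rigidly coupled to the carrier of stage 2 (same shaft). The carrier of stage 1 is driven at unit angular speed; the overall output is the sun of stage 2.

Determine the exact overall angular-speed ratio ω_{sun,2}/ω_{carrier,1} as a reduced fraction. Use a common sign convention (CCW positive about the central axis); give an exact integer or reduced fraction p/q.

Stage 1: N_ring = 30 + 2·20 = 70
Stage 1: 30(ω_s−ω_c) = −70(ω_r−ω_c),  ω_r=0, ω_c=1
Stage 1: ω_s = 1 − (70/30)(0−1) = 10/3
  ⇒ ω_s¹/ω_c¹ = 10/3
Stage 2: N_ring = 39 + 2·28 = 95
Stage 2: 39(ω_s−ω_c) = −95(ω_r−ω_c),  ω_r=0, ω_c=1
Stage 2: ω_s = 1 − (95/39)(0−1) = 134/39
  ⇒ ω_s²/ω_c² = 134/39
Coupling ω_c² = ω_s¹ ⇒ overall = 10/3 × 134/39 = 1340/117

1340/117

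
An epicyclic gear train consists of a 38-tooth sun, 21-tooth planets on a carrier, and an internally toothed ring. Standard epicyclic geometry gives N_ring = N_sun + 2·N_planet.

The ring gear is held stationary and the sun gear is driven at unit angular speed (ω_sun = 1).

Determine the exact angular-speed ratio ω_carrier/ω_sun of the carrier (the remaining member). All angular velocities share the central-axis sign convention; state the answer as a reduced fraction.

N_ring = 38 + 2·21 = 80
38(ω_s−ω_c) = −80(ω_r−ω_c),  ω_r=0, ω_s=1
38(1−ω_c) = −80(0−ω_c)  ⇒  118ω_c = 38  ⇒  ω_c = 19/59
ω_c/ω_s = 19/59

19/59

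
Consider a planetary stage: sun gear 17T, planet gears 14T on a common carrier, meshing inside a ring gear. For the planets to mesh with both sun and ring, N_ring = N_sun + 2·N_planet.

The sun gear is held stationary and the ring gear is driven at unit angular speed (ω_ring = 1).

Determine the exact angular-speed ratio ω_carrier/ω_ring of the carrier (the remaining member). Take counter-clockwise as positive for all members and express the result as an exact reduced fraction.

45/62

N_ring = 17 + 2·14 = 45
17(ω_s−ω_c) = −45(ω_r−ω_c),  ω_s=0, ω_r=1
17(0−ω_c) = −45(1−ω_c)  ⇒  62ω_c = 45  ⇒  ω_c = 45/62
ω_c/ω_r = 45/62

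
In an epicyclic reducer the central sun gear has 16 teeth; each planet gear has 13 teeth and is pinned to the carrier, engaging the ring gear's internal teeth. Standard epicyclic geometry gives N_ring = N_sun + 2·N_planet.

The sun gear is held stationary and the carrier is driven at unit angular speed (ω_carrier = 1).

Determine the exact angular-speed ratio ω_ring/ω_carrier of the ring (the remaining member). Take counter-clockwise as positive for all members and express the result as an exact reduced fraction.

29/21

N_ring = 16 + 2·13 = 42
16(ω_s−ω_c) = −42(ω_r−ω_c),  ω_s=0, ω_c=1
ω_r = 1 − (16/42)(0−1) = 29/21
ω_r/ω_c = 29/21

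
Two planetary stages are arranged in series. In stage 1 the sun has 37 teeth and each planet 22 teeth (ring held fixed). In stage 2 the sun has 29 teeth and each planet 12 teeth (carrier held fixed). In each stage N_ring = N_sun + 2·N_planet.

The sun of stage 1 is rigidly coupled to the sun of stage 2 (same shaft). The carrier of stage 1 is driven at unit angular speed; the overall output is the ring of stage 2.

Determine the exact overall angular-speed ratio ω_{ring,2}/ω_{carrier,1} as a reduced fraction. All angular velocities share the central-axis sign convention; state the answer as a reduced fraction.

-3422/1961

Stage 1: N_ring = 37 + 2·22 = 81
Stage 1: 37(ω_s−ω_c) = −81(ω_r−ω_c),  ω_r=0, ω_c=1
Stage 1: ω_s = 1 − (81/37)(0−1) = 118/37
  ⇒ ω_s¹/ω_c¹ = 118/37
Stage 2: N_ring = 29 + 2·12 = 53
Stage 2: 29(ω_s−ω_c) = −53(ω_r−ω_c),  ω_c=0, ω_s=1
Stage 2: ω_r = 0 − (29/53)(1−0) = -29/53
  ⇒ ω_r²/ω_s² = -29/53
Coupling ω_s² = ω_s¹ ⇒ overall = 118/37 × -29/53 = -3422/1961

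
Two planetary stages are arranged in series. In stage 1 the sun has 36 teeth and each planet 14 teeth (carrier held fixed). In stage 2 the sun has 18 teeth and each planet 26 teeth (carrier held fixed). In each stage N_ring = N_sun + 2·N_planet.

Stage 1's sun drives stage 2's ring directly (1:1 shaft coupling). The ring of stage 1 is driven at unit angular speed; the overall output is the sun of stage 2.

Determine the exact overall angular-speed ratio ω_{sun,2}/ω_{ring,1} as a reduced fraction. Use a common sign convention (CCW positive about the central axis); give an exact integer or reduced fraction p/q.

Stage 1: N_ring = 36 + 2·14 = 64
Stage 1: 36(ω_s−ω_c) = −64(ω_r−ω_c),  ω_c=0, ω_r=1
Stage 1: ω_s = 0 − (64/36)(1−0) = -16/9
  ⇒ ω_s¹/ω_r¹ = -16/9
Stage 2: N_ring = 18 + 2·26 = 70
Stage 2: 18(ω_s−ω_c) = −70(ω_r−ω_c),  ω_c=0, ω_r=1
Stage 2: ω_s = 0 − (70/18)(1−0) = -35/9
  ⇒ ω_s²/ω_r² = -35/9
Coupling ω_r² = ω_s¹ ⇒ overall = -16/9 × -35/9 = 560/81

560/81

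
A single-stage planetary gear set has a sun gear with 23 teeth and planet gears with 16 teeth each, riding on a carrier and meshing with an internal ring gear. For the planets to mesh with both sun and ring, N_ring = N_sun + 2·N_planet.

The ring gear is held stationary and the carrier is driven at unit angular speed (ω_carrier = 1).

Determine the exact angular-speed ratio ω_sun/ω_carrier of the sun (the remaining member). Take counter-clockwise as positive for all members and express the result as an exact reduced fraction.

N_ring = 23 + 2·16 = 55
23(ω_s−ω_c) = −55(ω_r−ω_c),  ω_r=0, ω_c=1
ω_s = 1 − (55/23)(0−1) = 78/23
ω_s/ω_c = 78/23

78/23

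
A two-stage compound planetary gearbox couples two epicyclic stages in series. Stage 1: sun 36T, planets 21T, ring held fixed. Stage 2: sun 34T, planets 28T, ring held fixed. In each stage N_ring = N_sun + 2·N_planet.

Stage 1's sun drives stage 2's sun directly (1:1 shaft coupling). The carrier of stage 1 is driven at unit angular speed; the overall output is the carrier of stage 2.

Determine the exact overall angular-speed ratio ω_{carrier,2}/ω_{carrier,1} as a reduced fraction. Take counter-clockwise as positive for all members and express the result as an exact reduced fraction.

323/372

Stage 1: N_ring = 36 + 2·21 = 78
Stage 1: 36(ω_s−ω_c) = −78(ω_r−ω_c),  ω_r=0, ω_c=1
Stage 1: ω_s = 1 − (78/36)(0−1) = 19/6
  ⇒ ω_s¹/ω_c¹ = 19/6
Stage 2: N_ring = 34 + 2·28 = 90
Stage 2: 34(ω_s−ω_c) = −90(ω_r−ω_c),  ω_r=0, ω_s=1
Stage 2: 34(1−ω_c) = −90(0−ω_c)  ⇒  124ω_c = 34  ⇒  ω_c = 17/62
  ⇒ ω_c²/ω_s² = 17/62
Coupling ω_s² = ω_s¹ ⇒ overall = 19/6 × 17/62 = 323/372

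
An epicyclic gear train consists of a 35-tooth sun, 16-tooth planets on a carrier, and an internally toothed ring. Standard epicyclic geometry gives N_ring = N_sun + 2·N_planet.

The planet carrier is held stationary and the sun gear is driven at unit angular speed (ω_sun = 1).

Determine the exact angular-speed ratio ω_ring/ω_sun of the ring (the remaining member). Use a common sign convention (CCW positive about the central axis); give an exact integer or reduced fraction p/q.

N_ring = 35 + 2·16 = 67
35(ω_s−ω_c) = −67(ω_r−ω_c),  ω_c=0, ω_s=1
ω_r = 0 − (35/67)(1−0) = -35/67
ω_r/ω_s = -35/67

-35/67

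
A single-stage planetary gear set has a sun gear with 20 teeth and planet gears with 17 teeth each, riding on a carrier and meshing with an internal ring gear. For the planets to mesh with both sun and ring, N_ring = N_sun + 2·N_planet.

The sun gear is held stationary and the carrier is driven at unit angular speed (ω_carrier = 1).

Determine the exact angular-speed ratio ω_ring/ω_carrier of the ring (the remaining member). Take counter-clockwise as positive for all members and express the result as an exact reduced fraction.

37/27

N_ring = 20 + 2·17 = 54
20(ω_s−ω_c) = −54(ω_r−ω_c),  ω_s=0, ω_c=1
ω_r = 1 − (20/54)(0−1) = 37/27
ω_r/ω_c = 37/27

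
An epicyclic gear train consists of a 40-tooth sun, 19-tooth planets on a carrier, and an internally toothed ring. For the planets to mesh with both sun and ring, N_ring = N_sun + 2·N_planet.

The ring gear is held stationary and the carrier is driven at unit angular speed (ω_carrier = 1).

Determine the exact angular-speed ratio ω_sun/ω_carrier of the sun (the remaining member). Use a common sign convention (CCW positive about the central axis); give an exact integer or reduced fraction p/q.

N_ring = 40 + 2·19 = 78
40(ω_s−ω_c) = −78(ω_r−ω_c),  ω_r=0, ω_c=1
ω_s = 1 − (78/40)(0−1) = 59/20
ω_s/ω_c = 59/20

59/20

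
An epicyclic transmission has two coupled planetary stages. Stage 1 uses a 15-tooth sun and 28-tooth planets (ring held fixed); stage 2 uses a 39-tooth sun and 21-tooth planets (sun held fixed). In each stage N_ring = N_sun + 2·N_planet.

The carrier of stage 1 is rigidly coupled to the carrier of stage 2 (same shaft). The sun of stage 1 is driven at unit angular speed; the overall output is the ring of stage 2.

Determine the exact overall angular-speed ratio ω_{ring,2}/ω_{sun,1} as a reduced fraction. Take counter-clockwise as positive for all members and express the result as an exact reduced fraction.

Stage 1: N_ring = 15 + 2·28 = 71
Stage 1: 15(ω_s−ω_c) = −71(ω_r−ω_c),  ω_r=0, ω_s=1
Stage 1: 15(1−ω_c) = −71(0−ω_c)  ⇒  86ω_c = 15  ⇒  ω_c = 15/86
  ⇒ ω_c¹/ω_s¹ = 15/86
Stage 2: N_ring = 39 + 2·21 = 81
Stage 2: 39(ω_s−ω_c) = −81(ω_r−ω_c),  ω_s=0, ω_c=1
Stage 2: ω_r = 1 − (39/81)(0−1) = 40/27
  ⇒ ω_r²/ω_c² = 40/27
Coupling ω_c² = ω_c¹ ⇒ overall = 15/86 × 40/27 = 100/387

100/387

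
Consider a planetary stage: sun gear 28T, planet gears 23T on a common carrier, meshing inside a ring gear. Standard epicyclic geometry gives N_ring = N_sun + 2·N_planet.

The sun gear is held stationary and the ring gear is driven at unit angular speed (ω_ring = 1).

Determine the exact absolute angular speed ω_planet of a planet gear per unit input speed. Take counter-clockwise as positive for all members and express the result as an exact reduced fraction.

N_ring = 28 + 2·23 = 74
28(ω_s−ω_c) = −74(ω_r−ω_c),  ω_s=0, ω_r=1
28(0−ω_c) = −74(1−ω_c)  ⇒  102ω_c = 74  ⇒  ω_c = 37/51
sun–planet: 28·(0−37/51) = −23·(ω_p−ω_c)  ⇒  ω_p−ω_c = −(28/23)·(-37/51) = 1036/1173
ω_p = 37/51 + 1036/1173 = 37/23

37/23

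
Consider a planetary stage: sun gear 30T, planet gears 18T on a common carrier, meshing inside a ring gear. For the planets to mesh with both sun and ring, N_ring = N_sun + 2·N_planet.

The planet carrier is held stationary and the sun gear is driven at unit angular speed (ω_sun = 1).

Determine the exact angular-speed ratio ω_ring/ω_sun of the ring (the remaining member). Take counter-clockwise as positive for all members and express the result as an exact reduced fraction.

-5/11

N_ring = 30 + 2·18 = 66
30(ω_s−ω_c) = −66(ω_r−ω_c),  ω_c=0, ω_s=1
ω_r = 0 − (30/66)(1−0) = -5/11
ω_r/ω_s = -5/11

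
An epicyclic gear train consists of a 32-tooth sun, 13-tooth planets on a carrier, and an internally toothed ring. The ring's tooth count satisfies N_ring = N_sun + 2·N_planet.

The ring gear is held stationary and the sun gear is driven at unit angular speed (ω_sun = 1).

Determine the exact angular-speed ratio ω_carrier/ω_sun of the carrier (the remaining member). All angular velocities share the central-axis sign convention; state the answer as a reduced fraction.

N_ring = 32 + 2·13 = 58
32(ω_s−ω_c) = −58(ω_r−ω_c),  ω_r=0, ω_s=1
32(1−ω_c) = −58(0−ω_c)  ⇒  90ω_c = 32  ⇒  ω_c = 16/45
ω_c/ω_s = 16/45

16/45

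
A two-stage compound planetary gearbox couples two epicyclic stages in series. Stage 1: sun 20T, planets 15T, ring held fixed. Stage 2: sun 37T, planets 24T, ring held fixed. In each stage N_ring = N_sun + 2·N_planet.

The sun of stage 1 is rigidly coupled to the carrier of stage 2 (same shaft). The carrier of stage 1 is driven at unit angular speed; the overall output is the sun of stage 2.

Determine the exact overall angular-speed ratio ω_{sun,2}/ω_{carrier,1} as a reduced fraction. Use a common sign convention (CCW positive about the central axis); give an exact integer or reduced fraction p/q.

427/37

Stage 1: N_ring = 20 + 2·15 = 50
Stage 1: 20(ω_s−ω_c) = −50(ω_r−ω_c),  ω_r=0, ω_c=1
Stage 1: ω_s = 1 − (50/20)(0−1) = 7/2
  ⇒ ω_s¹/ω_c¹ = 7/2
Stage 2: N_ring = 37 + 2·24 = 85
Stage 2: 37(ω_s−ω_c) = −85(ω_r−ω_c),  ω_r=0, ω_c=1
Stage 2: ω_s = 1 − (85/37)(0−1) = 122/37
  ⇒ ω_s²/ω_c² = 122/37
Coupling ω_c² = ω_s¹ ⇒ overall = 7/2 × 122/37 = 427/37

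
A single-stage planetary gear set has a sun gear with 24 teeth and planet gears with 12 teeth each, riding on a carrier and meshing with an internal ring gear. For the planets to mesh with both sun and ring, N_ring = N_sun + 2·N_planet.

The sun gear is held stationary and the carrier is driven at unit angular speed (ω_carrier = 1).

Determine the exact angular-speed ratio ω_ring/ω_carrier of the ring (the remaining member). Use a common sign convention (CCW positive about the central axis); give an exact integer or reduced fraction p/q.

3/2

N_ring = 24 + 2·12 = 48
24(ω_s−ω_c) = −48(ω_r−ω_c),  ω_s=0, ω_c=1
ω_r = 1 − (24/48)(0−1) = 3/2
ω_r/ω_c = 3/2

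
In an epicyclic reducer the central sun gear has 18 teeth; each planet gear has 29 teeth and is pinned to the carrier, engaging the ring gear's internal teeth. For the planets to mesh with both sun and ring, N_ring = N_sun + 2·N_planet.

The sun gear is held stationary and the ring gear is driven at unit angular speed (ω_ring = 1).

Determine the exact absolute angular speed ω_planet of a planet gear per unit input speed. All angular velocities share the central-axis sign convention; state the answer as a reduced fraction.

N_ring = 18 + 2·29 = 76
18(ω_s−ω_c) = −76(ω_r−ω_c),  ω_s=0, ω_r=1
18(0−ω_c) = −76(1−ω_c)  ⇒  94ω_c = 76  ⇒  ω_c = 38/47
sun–planet: 18·(0−38/47) = −29·(ω_p−ω_c)  ⇒  ω_p−ω_c = −(18/29)·(-38/47) = 684/1363
ω_p = 38/47 + 684/1363 = 38/29

38/29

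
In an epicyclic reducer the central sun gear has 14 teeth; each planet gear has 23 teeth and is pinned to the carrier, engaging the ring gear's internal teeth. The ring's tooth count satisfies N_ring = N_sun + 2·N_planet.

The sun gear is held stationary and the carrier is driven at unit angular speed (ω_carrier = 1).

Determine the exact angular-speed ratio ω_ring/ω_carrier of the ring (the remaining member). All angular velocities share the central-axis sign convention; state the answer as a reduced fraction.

37/30

N_ring = 14 + 2·23 = 60
14(ω_s−ω_c) = −60(ω_r−ω_c),  ω_s=0, ω_c=1
ω_r = 1 − (14/60)(0−1) = 37/30
ω_r/ω_c = 37/30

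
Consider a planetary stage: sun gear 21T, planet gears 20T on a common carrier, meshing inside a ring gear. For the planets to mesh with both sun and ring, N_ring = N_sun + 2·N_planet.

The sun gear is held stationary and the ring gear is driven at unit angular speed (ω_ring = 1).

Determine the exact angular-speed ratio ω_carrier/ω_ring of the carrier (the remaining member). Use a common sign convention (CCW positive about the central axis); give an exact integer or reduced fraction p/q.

N_ring = 21 + 2·20 = 61
21(ω_s−ω_c) = −61(ω_r−ω_c),  ω_s=0, ω_r=1
21(0−ω_c) = −61(1−ω_c)  ⇒  82ω_c = 61  ⇒  ω_c = 61/82
ω_c/ω_r = 61/82

61/82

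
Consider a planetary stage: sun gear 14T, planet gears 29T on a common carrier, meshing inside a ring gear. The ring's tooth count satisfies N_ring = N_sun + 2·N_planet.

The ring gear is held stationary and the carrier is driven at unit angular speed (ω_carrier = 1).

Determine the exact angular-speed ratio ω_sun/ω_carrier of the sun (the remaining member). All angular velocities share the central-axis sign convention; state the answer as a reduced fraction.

43/7

N_ring = 14 + 2·29 = 72
14(ω_s−ω_c) = −72(ω_r−ω_c),  ω_r=0, ω_c=1
ω_s = 1 − (72/14)(0−1) = 43/7
ω_s/ω_c = 43/7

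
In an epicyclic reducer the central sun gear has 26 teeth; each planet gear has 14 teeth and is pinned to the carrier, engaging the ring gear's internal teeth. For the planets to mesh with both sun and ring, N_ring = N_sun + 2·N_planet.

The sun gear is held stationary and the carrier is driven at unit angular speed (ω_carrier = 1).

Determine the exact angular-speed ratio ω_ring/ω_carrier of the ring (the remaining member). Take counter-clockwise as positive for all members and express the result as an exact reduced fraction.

N_ring = 26 + 2·14 = 54
26(ω_s−ω_c) = −54(ω_r−ω_c),  ω_s=0, ω_c=1
ω_r = 1 − (26/54)(0−1) = 40/27
ω_r/ω_c = 40/27

40/27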